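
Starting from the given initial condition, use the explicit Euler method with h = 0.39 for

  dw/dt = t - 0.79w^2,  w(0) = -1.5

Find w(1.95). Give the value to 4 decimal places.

Euler: w_{n+1} = w_n + h·f(t_n, w_n).
t=0.000000, w=-1.500000: f=-1.777500 → w ← -1.500000 + 0.39·(-1.777500) = -2.193225
t=0.390000, w=-2.193225: f=-3.410086 → w ← -2.193225 + 0.39·(-3.410086) = -3.523159
t=0.780000, w=-3.523159: f=-9.025991 → w ← -3.523159 + 0.39·(-9.025991) = -7.043295
t=1.170000, w=-7.043295: f=-38.020326 → w ← -7.043295 + 0.39·(-38.020326) = -21.871223
t=1.560000, w=-21.871223: f=-376.336795 → w ← -21.871223 + 0.39·(-376.336795) = -168.642573
w(1.95) ≈ -168.6426

-168.6426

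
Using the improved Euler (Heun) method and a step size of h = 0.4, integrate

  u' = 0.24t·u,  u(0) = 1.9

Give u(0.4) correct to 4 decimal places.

Heun: k1 = f(t_n, u_n); k2 = f(t_n + h, u_n + h·k1); u_{n+1} = u_n + (h/2)·(k1 + k2).
t=0.000000, u=1.900000:
  k1 = f(0.000000, 1.900000) = 0.000000
  k2 = f(0.400000, 1.900000) = 0.182400
  u ← 1.900000 + (0.4/2)·(0.000000 + 0.182400) = 1.936480
u(0.4) ≈ 1.9365

1.9365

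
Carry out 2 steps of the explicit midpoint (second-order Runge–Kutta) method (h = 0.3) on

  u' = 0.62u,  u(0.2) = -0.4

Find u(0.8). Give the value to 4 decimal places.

-0.5792

Midpoint: k1 = f(x_n, u_n); k2 = f(x_n + h/2, u_n + (h/2)·k1); u_{n+1} = u_n + h·k2.
x=0.200000, u=-0.400000:
  k1 = f(0.200000, -0.400000) = -0.248000
  k2 = f(0.350000, -0.437200) = -0.271064
  u ← -0.400000 + 0.3·(-0.271064) = -0.481319
x=0.500000, u=-0.481319:
  k1 = f(0.500000, -0.481319) = -0.298418
  k2 = f(0.650000, -0.526082) = -0.326171
  u ← -0.481319 + 0.3·(-0.326171) = -0.579170
u(0.8) ≈ -0.5792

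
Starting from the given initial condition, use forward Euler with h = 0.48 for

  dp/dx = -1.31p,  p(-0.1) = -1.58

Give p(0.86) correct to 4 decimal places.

-0.2177

Euler: p_{n+1} = p_n + h·f(x_n, p_n).
x=-0.100000, p=-1.580000: f=2.069800 → p ← -1.580000 + 0.48·2.069800 = -0.586496
x=0.380000, p=-0.586496: f=0.768310 → p ← -0.586496 + 0.48·0.768310 = -0.217707
p(0.86) ≈ -0.2177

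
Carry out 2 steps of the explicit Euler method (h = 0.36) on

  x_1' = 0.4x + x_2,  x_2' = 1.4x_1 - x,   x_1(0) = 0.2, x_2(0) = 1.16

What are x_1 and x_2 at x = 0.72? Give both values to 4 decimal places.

1.1233, 1.4425

Euler on (x_1,x_2): x_1_{n+1} = x_1_n + h·x_1', x_2_{n+1} = x_2_n + h·x_2'.
0.000000: (0.200000, 1.160000); f=(1.160000, 0.280000) → (0.617600, 1.260800)
0.360000: (0.617600, 1.260800); f=(1.404800, 0.504640) → (1.123328, 1.442470)
(x_1(0.72), x_2(0.72)) ≈ (1.1233, 1.4425)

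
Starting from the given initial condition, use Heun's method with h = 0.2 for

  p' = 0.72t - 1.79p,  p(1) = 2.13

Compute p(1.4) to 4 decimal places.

Heun: k1 = f(t_n, p_n); k2 = f(t_n + h, p_n + h·k1); p_{n+1} = p_n + (h/2)·(k1 + k2).
t=1.000000, p=2.130000:
  k1 = f(1.000000, 2.130000) = -3.092700
  k2 = f(1.200000, 1.511460) = -1.841513
  p ← 2.130000 + (0.2/2)·(-3.092700 + (-1.841513)) = 1.636579
t=1.200000, p=1.636579:
  k1 = f(1.200000, 1.636579) = -2.065476
  k2 = f(1.400000, 1.223483) = -1.182035
  p ← 1.636579 + (0.2/2)·(-2.065476 + (-1.182035)) = 1.311828
p(1.4) ≈ 1.3118

1.3118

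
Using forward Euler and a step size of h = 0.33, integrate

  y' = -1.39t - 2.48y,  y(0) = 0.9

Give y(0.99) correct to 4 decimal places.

-0.3248

Euler: y_{n+1} = y_n + h·f(t_n, y_n).
t=0.000000, y=0.900000: f=-2.232000 → y ← 0.900000 + 0.33·(-2.232000) = 0.163440
t=0.330000, y=0.163440: f=-0.864031 → y ← 0.163440 + 0.33·(-0.864031) = -0.121690
t=0.660000, y=-0.121690: f=-0.615608 → y ← -0.121690 + 0.33·(-0.615608) = -0.324841
y(0.99) ≈ -0.3248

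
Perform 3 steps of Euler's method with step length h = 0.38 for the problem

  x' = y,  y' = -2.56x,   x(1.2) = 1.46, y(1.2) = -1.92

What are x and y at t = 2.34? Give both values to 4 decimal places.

Euler on (x,y): x_{n+1} = x_n + h·x', y_{n+1} = y_n + h·y'.
1.200000: (1.460000, -1.920000); f=(-1.920000, -3.737600) → (0.730400, -3.340288)
1.580000: (0.730400, -3.340288); f=(-3.340288, -1.869824) → (-0.538909, -4.050821)
1.960000: (-0.538909, -4.050821); f=(-4.050821, 1.379608) → (-2.078221, -3.526570)
(x(2.34), y(2.34)) ≈ (-2.0782, -3.5266)

-2.0782, -3.5266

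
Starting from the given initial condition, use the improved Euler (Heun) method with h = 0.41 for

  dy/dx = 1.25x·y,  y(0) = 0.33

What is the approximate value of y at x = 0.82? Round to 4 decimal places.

0.4957

Heun: k1 = f(x_n, y_n); k2 = f(x_n + h, y_n + h·k1); y_{n+1} = y_n + (h/2)·(k1 + k2).
x=0.000000, y=0.330000:
  k1 = f(0.000000, 0.330000) = 0.000000
  k2 = f(0.410000, 0.330000) = 0.169125
  y ← 0.330000 + (0.41/2)·(0.000000 + 0.169125) = 0.364671
x=0.410000, y=0.364671:
  k1 = f(0.410000, 0.364671) = 0.186894
  k2 = f(0.820000, 0.441297) = 0.452329
  y ← 0.364671 + (0.41/2)·(0.186894 + 0.452329) = 0.495711
y(0.82) ≈ 0.4957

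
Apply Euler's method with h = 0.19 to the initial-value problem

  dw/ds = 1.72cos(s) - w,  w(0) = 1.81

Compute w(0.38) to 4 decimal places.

1.7732

Euler: w_{n+1} = w_n + h·f(s_n, w_n).
s=0.000000, w=1.810000: f=-0.090000 → w ← 1.810000 + 0.19·(-0.090000) = 1.792900
s=0.190000, w=1.792900: f=-0.103853 → w ← 1.792900 + 0.19·(-0.103853) = 1.773168
w(0.38) ≈ 1.7732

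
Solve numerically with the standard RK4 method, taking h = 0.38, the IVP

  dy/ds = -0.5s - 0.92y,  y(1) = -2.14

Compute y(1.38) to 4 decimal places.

-1.7013

RK4: k1 = f(s_n, y_n); k2 = f(s_n + h/2, y_n + (h/2)·k1); k3 = f(s_n + h/2, y_n + (h/2)·k2); k4 = f(s_n + h, y_n + h·k3); y_{n+1} = y_n + (h/6)·(k1 + 2k2 + 2k3 + k4).
s=1.000000, y=-2.140000:
  k1 = f(1.000000, -2.140000) = 1.468800
  k2 = f(1.190000, -1.860928) = 1.117054
  k3 = f(1.190000, -1.927760) = 1.178539
  k4 = f(1.380000, -1.692155) = 0.866783
  y ← -2.140000 + (0.38/6)·(k1 + 2k2 + 2k3 + k4) = -1.701305
y(1.38) ≈ -1.7013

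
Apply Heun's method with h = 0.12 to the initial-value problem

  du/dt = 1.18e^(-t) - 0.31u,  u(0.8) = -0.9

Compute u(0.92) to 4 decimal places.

-0.8083

Heun: k1 = f(t_n, u_n); k2 = f(t_n + h, u_n + h·k1); u_{n+1} = u_n + (h/2)·(k1 + k2).
t=0.800000, u=-0.900000:
  k1 = f(0.800000, -0.900000) = 0.809208
  k2 = f(0.920000, -0.802895) = 0.719150
  u ← -0.900000 + (0.12/2)·(0.809208 + 0.719150) = -0.808299
u(0.92) ≈ -0.8083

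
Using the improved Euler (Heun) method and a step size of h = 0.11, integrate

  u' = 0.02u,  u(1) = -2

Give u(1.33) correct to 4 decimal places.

-2.0132

Heun: k1 = f(t_n, u_n); k2 = f(t_n + h, u_n + h·k1); u_{n+1} = u_n + (h/2)·(k1 + k2).
t=1.000000, u=-2.000000:
  k1 = f(1.000000, -2.000000) = -0.040000
  k2 = f(1.110000, -2.004400) = -0.040088
  u ← -2.000000 + (0.11/2)·(-0.040000 + (-0.040088)) = -2.004405
t=1.110000, u=-2.004405:
  k1 = f(1.110000, -2.004405) = -0.040088
  k2 = f(1.220000, -2.008815) = -0.040176
  u ← -2.004405 + (0.11/2)·(-0.040088 + (-0.040176)) = -2.008819
t=1.220000, u=-2.008819:
  k1 = f(1.220000, -2.008819) = -0.040176
  k2 = f(1.330000, -2.013239) = -0.040265
  u ← -2.008819 + (0.11/2)·(-0.040176 + (-0.040265)) = -2.013244
u(1.33) ≈ -2.0132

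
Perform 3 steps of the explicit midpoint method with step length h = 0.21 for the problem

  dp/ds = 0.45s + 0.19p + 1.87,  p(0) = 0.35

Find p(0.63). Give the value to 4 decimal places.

1.7382

Midpoint: k1 = f(s_n, p_n); k2 = f(s_n + h/2, p_n + (h/2)·k1); p_{n+1} = p_n + h·k2.
s=0.000000, p=0.350000:
  k1 = f(0.000000, 0.350000) = 1.936500
  k2 = f(0.105000, 0.553333) = 2.022383
  p ← 0.350000 + 0.21·2.022383 = 0.774700
s=0.210000, p=0.774700:
  k1 = f(0.210000, 0.774700) = 2.111693
  k2 = f(0.315000, 0.996428) = 2.201071
  p ← 0.774700 + 0.21·2.201071 = 1.236925
s=0.420000, p=1.236925:
  k1 = f(0.420000, 1.236925) = 2.294016
  k2 = f(0.525000, 1.477797) = 2.387031
  p ← 1.236925 + 0.21·2.387031 = 1.738202
p(0.63) ≈ 1.7382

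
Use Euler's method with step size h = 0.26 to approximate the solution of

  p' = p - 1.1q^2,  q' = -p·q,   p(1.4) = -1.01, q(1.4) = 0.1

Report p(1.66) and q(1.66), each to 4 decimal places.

Euler on (p,q): p_{n+1} = p_n + h·p', q_{n+1} = q_n + h·q'.
1.400000: (-1.010000, 0.100000); f=(-1.021000, 0.101000) → (-1.275460, 0.126260)
(p(1.66), q(1.66)) ≈ (-1.2755, 0.1263)

-1.2755, 0.1263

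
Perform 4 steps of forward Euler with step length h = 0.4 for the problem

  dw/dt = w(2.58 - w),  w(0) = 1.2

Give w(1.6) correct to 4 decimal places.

Euler: w_{n+1} = w_n + h·f(t_n, w_n).
t=0.000000, w=1.200000: f=1.656000 → w ← 1.200000 + 0.4·1.656000 = 1.862400
t=0.400000, w=1.862400: f=1.336458 → w ← 1.862400 + 0.4·1.336458 = 2.396983
t=0.800000, w=2.396983: f=0.438688 → w ← 2.396983 + 0.4·0.438688 = 2.572458
t=1.200000, w=2.572458: f=0.019400 → w ← 2.572458 + 0.4·0.019400 = 2.580219
w(1.6) ≈ 2.5802

2.5802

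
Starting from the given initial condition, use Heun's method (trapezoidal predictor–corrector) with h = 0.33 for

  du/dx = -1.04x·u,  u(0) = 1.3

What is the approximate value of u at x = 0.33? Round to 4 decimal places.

1.2264

Heun: k1 = f(x_n, u_n); k2 = f(x_n + h, u_n + h·k1); u_{n+1} = u_n + (h/2)·(k1 + k2).
x=0.000000, u=1.300000:
  k1 = f(0.000000, 1.300000) = 0.000000
  k2 = f(0.330000, 1.300000) = -0.446160
  u ← 1.300000 + (0.33/2)·(0.000000 + (-0.446160)) = 1.226384
u(0.33) ≈ 1.2264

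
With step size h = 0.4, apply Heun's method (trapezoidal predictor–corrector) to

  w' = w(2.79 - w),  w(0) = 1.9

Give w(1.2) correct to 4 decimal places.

Heun: k1 = f(t_n, w_n); k2 = f(t_n + h, w_n + h·k1); w_{n+1} = w_n + (h/2)·(k1 + k2).
t=0.000000, w=1.900000:
  k1 = f(0.000000, 1.900000) = 1.691000
  k2 = f(0.400000, 2.576400) = 0.550319
  w ← 1.900000 + (0.4/2)·(1.691000 + 0.550319) = 2.348264
t=0.400000, w=2.348264:
  k1 = f(0.400000, 2.348264) = 1.037313
  k2 = f(0.800000, 2.763189) = 0.074084
  w ← 2.348264 + (0.4/2)·(1.037313 + 0.074084) = 2.570543
t=0.800000, w=2.570543:
  k1 = f(0.800000, 2.570543) = 0.564123
  k2 = f(1.200000, 2.796192) = -0.017315
  w ← 2.570543 + (0.4/2)·(0.564123 + (-0.017315)) = 2.679905
w(1.2) ≈ 2.6799

2.6799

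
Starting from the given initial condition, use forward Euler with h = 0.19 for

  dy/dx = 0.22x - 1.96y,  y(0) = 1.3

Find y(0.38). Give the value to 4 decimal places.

0.5200

Euler: y_{n+1} = y_n + h·f(x_n, y_n).
x=0.000000, y=1.300000: f=-2.548000 → y ← 1.300000 + 0.19·(-2.548000) = 0.815880
x=0.190000, y=0.815880: f=-1.557325 → y ← 0.815880 + 0.19·(-1.557325) = 0.519988
y(0.38) ≈ 0.5200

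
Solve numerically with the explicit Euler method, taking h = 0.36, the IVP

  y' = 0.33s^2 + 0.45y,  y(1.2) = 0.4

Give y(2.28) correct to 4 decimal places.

1.6325

Euler: y_{n+1} = y_n + h·f(s_n, y_n).
s=1.200000, y=0.400000: f=0.655200 → y ← 0.400000 + 0.36·0.655200 = 0.635872
s=1.560000, y=0.635872: f=1.089230 → y ← 0.635872 + 0.36·1.089230 = 1.027995
s=1.920000, y=1.027995: f=1.679110 → y ← 1.027995 + 0.36·1.679110 = 1.632474
y(2.28) ≈ 1.6325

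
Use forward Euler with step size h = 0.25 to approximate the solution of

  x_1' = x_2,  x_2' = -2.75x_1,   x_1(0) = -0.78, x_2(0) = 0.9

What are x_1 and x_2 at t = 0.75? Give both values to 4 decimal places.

Euler on (x_1,x_2): x_1_{n+1} = x_1_n + h·x_1', x_2_{n+1} = x_2_n + h·x_2'.
0.000000: (-0.780000, 0.900000); f=(0.900000, 2.145000) → (-0.555000, 1.436250)
0.250000: (-0.555000, 1.436250); f=(1.436250, 1.526250) → (-0.195938, 1.817813)
0.500000: (-0.195938, 1.817813); f=(1.817813, 0.538828) → (0.258516, 1.952520)
(x_1(0.75), x_2(0.75)) ≈ (0.2585, 1.9525)

0.2585, 1.9525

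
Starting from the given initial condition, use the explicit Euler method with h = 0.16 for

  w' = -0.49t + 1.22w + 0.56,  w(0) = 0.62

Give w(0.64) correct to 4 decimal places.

1.6573

Euler: w_{n+1} = w_n + h·f(t_n, w_n).
t=0.000000, w=0.620000: f=1.316400 → w ← 0.620000 + 0.16·1.316400 = 0.830624
t=0.160000, w=0.830624: f=1.494961 → w ← 0.830624 + 0.16·1.494961 = 1.069818
t=0.320000, w=1.069818: f=1.708378 → w ← 1.069818 + 0.16·1.708378 = 1.343158
t=0.480000, w=1.343158: f=1.963453 → w ← 1.343158 + 0.16·1.963453 = 1.657311
w(0.64) ≈ 1.6573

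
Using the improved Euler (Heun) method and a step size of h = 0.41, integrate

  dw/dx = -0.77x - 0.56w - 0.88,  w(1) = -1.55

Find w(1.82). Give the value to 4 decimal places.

Heun: k1 = f(x_n, w_n); k2 = f(x_n + h, w_n + h·k1); w_{n+1} = w_n + (h/2)·(k1 + k2).
x=1.000000, w=-1.550000:
  k1 = f(1.000000, -1.550000) = -0.782000
  k2 = f(1.410000, -1.870620) = -0.918153
  w ← -1.550000 + (0.41/2)·(-0.782000 + (-0.918153)) = -1.898531
x=1.410000, w=-1.898531:
  k1 = f(1.410000, -1.898531) = -0.902522
  k2 = f(1.820000, -2.268566) = -1.011003
  w ← -1.898531 + (0.41/2)·(-0.902522 + (-1.011003)) = -2.290804
w(1.82) ≈ -2.2908

-2.2908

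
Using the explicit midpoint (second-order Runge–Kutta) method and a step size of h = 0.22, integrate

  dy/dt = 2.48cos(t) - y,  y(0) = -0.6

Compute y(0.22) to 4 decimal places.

-0.0002

Midpoint: k1 = f(t_n, y_n); k2 = f(t_n + h/2, y_n + (h/2)·k1); y_{n+1} = y_n + h·k2.
t=0.000000, y=-0.600000:
  k1 = f(0.000000, -0.600000) = 3.080000
  k2 = f(0.110000, -0.261200) = 2.726211
  y ← -0.600000 + 0.22·2.726211 = -0.000234
y(0.22) ≈ -0.0002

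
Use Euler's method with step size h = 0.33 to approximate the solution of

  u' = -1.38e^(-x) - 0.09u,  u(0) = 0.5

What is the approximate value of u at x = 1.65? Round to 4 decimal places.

-0.7802

Euler: u_{n+1} = u_n + h·f(x_n, u_n).
x=0.000000, u=0.500000: f=-1.425000 → u ← 0.500000 + 0.33·(-1.425000) = 0.029750
x=0.330000, u=0.029750: f=-0.994792 → u ← 0.029750 + 0.33·(-0.994792) = -0.298531
x=0.660000, u=-0.298531: f=-0.686387 → u ← -0.298531 + 0.33·(-0.686387) = -0.525039
x=0.990000, u=-0.525039: f=-0.465522 → u ← -0.525039 + 0.33·(-0.465522) = -0.678662
x=1.320000, u=-0.678662: f=-0.307567 → u ← -0.678662 + 0.33·(-0.307567) = -0.780159
u(1.65) ≈ -0.7802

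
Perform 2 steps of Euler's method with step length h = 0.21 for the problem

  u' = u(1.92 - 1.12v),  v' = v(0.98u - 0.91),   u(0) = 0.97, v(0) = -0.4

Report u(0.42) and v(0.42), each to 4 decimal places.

2.1758, -0.4469

Euler on (u,v): u_{n+1} = u_n + h·u', v_{n+1} = v_n + h·v'.
0.000000: (0.970000, -0.400000); f=(2.296960, -0.016240) → (1.452362, -0.403410)
0.210000: (1.452362, -0.403410); f=(3.444740, -0.207076) → (2.175757, -0.446896)
(u(0.42), v(0.42)) ≈ (2.1758, -0.4469)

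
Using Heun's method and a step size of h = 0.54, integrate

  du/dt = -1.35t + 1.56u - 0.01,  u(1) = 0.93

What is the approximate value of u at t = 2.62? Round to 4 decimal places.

Heun: k1 = f(t_n, u_n); k2 = f(t_n + h, u_n + h·k1); u_{n+1} = u_n + (h/2)·(k1 + k2).
t=1.000000, u=0.930000:
  k1 = f(1.000000, 0.930000) = 0.090800
  k2 = f(1.540000, 0.979032) = -0.561710
  u ← 0.930000 + (0.54/2)·(0.090800 + (-0.561710)) = 0.802854
t=1.540000, u=0.802854:
  k1 = f(1.540000, 0.802854) = -0.836547
  k2 = f(2.080000, 0.351119) = -2.270255
  u ← 0.802854 + (0.54/2)·(-0.836547 + (-2.270255)) = -0.035982
t=2.080000, u=-0.035982:
  k1 = f(2.080000, -0.035982) = -2.874132
  k2 = f(2.620000, -1.588014) = -6.024301
  u ← -0.035982 + (0.54/2)·(-2.874132 + (-6.024301)) = -2.438559
u(2.62) ≈ -2.4386

-2.4386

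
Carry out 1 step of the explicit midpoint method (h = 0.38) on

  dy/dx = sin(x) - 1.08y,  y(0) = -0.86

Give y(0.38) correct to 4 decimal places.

Midpoint: k1 = f(x_n, y_n); k2 = f(x_n + h/2, y_n + (h/2)·k1); y_{n+1} = y_n + h·k2.
x=0.000000, y=-0.860000:
  k1 = f(0.000000, -0.860000) = 0.928800
  k2 = f(0.190000, -0.683528) = 0.927069
  y ← -0.860000 + 0.38·0.927069 = -0.507714
y(0.38) ≈ -0.5077

-0.5077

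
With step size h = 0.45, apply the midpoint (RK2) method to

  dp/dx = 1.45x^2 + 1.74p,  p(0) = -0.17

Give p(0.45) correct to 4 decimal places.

-0.3222

Midpoint: k1 = f(x_n, p_n); k2 = f(x_n + h/2, p_n + (h/2)·k1); p_{n+1} = p_n + h·k2.
x=0.000000, p=-0.170000:
  k1 = f(0.000000, -0.170000) = -0.295800
  k2 = f(0.225000, -0.236555) = -0.338199
  p ← -0.170000 + 0.45·(-0.338199) = -0.322190
p(0.45) ≈ -0.3222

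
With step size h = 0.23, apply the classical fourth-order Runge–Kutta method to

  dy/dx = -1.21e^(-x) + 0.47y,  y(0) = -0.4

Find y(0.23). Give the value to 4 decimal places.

RK4: k1 = f(x_n, y_n); k2 = f(x_n + h/2, y_n + (h/2)·k1); k3 = f(x_n + h/2, y_n + (h/2)·k2); k4 = f(x_n + h, y_n + h·k3); y_{n+1} = y_n + (h/6)·(k1 + 2k2 + 2k3 + k4).
x=0.000000, y=-0.400000:
  k1 = f(0.000000, -0.400000) = -1.398000
  k2 = f(0.115000, -0.560770) = -1.342115
  k3 = f(0.115000, -0.554343) = -1.339094
  k4 = f(0.230000, -0.707992) = -1.294142
  y ← -0.400000 + (0.23/6)·(k1 + 2k2 + 2k3 + k4) = -0.708758
y(0.23) ≈ -0.7088

-0.7088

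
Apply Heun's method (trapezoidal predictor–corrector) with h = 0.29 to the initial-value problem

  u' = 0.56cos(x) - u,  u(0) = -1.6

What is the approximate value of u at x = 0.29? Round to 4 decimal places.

Heun: k1 = f(x_n, u_n); k2 = f(x_n + h, u_n + h·k1); u_{n+1} = u_n + (h/2)·(k1 + k2).
x=0.000000, u=-1.600000:
  k1 = f(0.000000, -1.600000) = 2.160000
  k2 = f(0.290000, -0.973600) = 1.510217
  u ← -1.600000 + (0.29/2)·(2.160000 + 1.510217) = -1.067819
u(0.29) ≈ -1.0678

-1.0678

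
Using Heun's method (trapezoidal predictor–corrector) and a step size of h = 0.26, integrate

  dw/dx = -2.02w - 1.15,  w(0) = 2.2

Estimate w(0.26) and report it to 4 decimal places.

1.1275

Heun: k1 = f(x_n, w_n); k2 = f(x_n + h, w_n + h·k1); w_{n+1} = w_n + (h/2)·(k1 + k2).
x=0.000000, w=2.200000:
  k1 = f(0.000000, 2.200000) = -5.594000
  k2 = f(0.260000, 0.745560) = -2.656031
  w ← 2.200000 + (0.26/2)·(-5.594000 + (-2.656031)) = 1.127496
w(0.26) ≈ 1.1275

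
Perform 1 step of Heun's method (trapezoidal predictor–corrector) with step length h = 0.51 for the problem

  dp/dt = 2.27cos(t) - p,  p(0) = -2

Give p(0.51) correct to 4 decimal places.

-0.4513

Heun: k1 = f(t_n, p_n); k2 = f(t_n + h, p_n + h·k1); p_{n+1} = p_n + (h/2)·(k1 + k2).
t=0.000000, p=-2.000000:
  k1 = f(0.000000, -2.000000) = 4.270000
  k2 = f(0.510000, 0.177700) = 1.803430
  p ← -2.000000 + (0.51/2)·(4.270000 + 1.803430) = -0.451275
p(0.51) ≈ -0.4513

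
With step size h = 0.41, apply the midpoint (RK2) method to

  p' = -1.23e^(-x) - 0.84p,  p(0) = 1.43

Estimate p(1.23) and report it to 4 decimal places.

0.0605

Midpoint: k1 = f(x_n, p_n); k2 = f(x_n + h/2, p_n + (h/2)·k1); p_{n+1} = p_n + h·k2.
x=0.000000, p=1.430000:
  k1 = f(0.000000, 1.430000) = -2.431200
  k2 = f(0.205000, 0.931604) = -1.784564
  p ← 1.430000 + 0.41·(-1.784564) = 0.698329
x=0.410000, p=0.698329:
  k1 = f(0.410000, 0.698329) = -1.402886
  k2 = f(0.615000, 0.410737) = -1.010008
  p ← 0.698329 + 0.41·(-1.010008) = 0.284226
x=0.820000, p=0.284226:
  k1 = f(0.820000, 0.284226) = -0.780481
  k2 = f(1.025000, 0.124227) = -0.545671
  p ← 0.284226 + 0.41·(-0.545671) = 0.060501
p(1.23) ≈ 0.0605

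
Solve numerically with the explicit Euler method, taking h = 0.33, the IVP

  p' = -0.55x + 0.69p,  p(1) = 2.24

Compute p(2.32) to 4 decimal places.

Euler: p_{n+1} = p_n + h·f(x_n, p_n).
x=1.000000, p=2.240000: f=0.995600 → p ← 2.240000 + 0.33·0.995600 = 2.568548
x=1.330000, p=2.568548: f=1.040798 → p ← 2.568548 + 0.33·1.040798 = 2.912011
x=1.660000, p=2.912011: f=1.096288 → p ← 2.912011 + 0.33·1.096288 = 3.273786
x=1.990000, p=3.273786: f=1.164413 → p ← 3.273786 + 0.33·1.164413 = 3.658043
p(2.32) ≈ 3.6580

3.6580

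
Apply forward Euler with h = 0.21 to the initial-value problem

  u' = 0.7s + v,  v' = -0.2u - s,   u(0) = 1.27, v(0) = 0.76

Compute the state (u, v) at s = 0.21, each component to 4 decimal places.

1.4296, 0.7067

Euler on (u,v): u_{n+1} = u_n + h·u', v_{n+1} = v_n + h·v'.
0.000000: (1.270000, 0.760000); f=(0.760000, -0.254000) → (1.429600, 0.706660)
(u(0.21), v(0.21)) ≈ (1.4296, 0.7067)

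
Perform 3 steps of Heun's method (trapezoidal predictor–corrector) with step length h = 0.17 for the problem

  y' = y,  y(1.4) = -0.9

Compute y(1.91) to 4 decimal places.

Heun: k1 = f(t_n, y_n); k2 = f(t_n + h, y_n + h·k1); y_{n+1} = y_n + (h/2)·(k1 + k2).
t=1.400000, y=-0.900000:
  k1 = f(1.400000, -0.900000) = -0.900000
  k2 = f(1.570000, -1.053000) = -1.053000
  y ← -0.900000 + (0.17/2)·(-0.900000 + (-1.053000)) = -1.066005
t=1.570000, y=-1.066005:
  k1 = f(1.570000, -1.066005) = -1.066005
  k2 = f(1.740000, -1.247226) = -1.247226
  y ← -1.066005 + (0.17/2)·(-1.066005 + (-1.247226)) = -1.262630
t=1.740000, y=-1.262630:
  k1 = f(1.740000, -1.262630) = -1.262630
  k2 = f(1.910000, -1.477277) = -1.477277
  y ← -1.262630 + (0.17/2)·(-1.262630 + (-1.477277)) = -1.495522
y(1.91) ≈ -1.4955

-1.4955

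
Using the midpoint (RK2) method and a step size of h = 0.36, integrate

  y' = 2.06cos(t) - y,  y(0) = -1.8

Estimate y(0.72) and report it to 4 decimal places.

Midpoint: k1 = f(t_n, y_n); k2 = f(t_n + h/2, y_n + (h/2)·k1); y_{n+1} = y_n + h·k2.
t=0.000000, y=-1.800000:
  k1 = f(0.000000, -1.800000) = 3.860000
  k2 = f(0.180000, -1.105200) = 3.131918
  y ← -1.800000 + 0.36·3.131918 = -0.672510
t=0.360000, y=-0.672510:
  k1 = f(0.360000, -0.672510) = 2.600457
  k2 = f(0.540000, -0.204427) = 1.971307
  y ← -0.672510 + 0.36·1.971307 = 0.037161
y(0.72) ≈ 0.0372

0.0372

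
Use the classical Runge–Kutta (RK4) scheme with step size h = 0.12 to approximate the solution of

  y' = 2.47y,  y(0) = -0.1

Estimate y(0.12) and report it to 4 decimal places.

RK4: k1 = f(t_n, y_n); k2 = f(t_n + h/2, y_n + (h/2)·k1); k3 = f(t_n + h/2, y_n + (h/2)·k2); k4 = f(t_n + h, y_n + h·k3); y_{n+1} = y_n + (h/6)·(k1 + 2k2 + 2k3 + k4).
t=0.000000, y=-0.100000:
  k1 = f(0.000000, -0.100000) = -0.247000
  k2 = f(0.060000, -0.114820) = -0.283605
  k3 = f(0.060000, -0.117016) = -0.289030
  k4 = f(0.120000, -0.134684) = -0.332669
  y ← -0.100000 + (0.12/6)·(k1 + 2k2 + 2k3 + k4) = -0.134499
y(0.12) ≈ -0.1345

-0.1345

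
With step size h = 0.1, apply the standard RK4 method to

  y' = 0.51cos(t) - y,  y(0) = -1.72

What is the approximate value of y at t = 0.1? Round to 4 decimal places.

RK4: k1 = f(t_n, y_n); k2 = f(t_n + h/2, y_n + (h/2)·k1); k3 = f(t_n + h/2, y_n + (h/2)·k2); k4 = f(t_n + h, y_n + h·k3); y_{n+1} = y_n + (h/6)·(k1 + 2k2 + 2k3 + k4).
t=0.000000, y=-1.720000:
  k1 = f(0.000000, -1.720000) = 2.230000
  k2 = f(0.050000, -1.608500) = 2.117863
  k3 = f(0.050000, -1.614107) = 2.123470
  k4 = f(0.100000, -1.507653) = 2.015105
  y ← -1.720000 + (0.1/6)·(k1 + 2k2 + 2k3 + k4) = -1.507871
y(0.1) ≈ -1.5079

-1.5079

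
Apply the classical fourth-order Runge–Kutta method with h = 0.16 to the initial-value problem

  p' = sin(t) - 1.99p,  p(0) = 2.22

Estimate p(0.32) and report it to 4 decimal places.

1.2159

RK4: k1 = f(t_n, p_n); k2 = f(t_n + h/2, p_n + (h/2)·k1); k3 = f(t_n + h/2, p_n + (h/2)·k2); k4 = f(t_n + h, p_n + h·k3); p_{n+1} = p_n + (h/6)·(k1 + 2k2 + 2k3 + k4).
t=0.000000, p=2.220000:
  k1 = f(0.000000, 2.220000) = -4.417800
  k2 = f(0.080000, 1.866576) = -3.634572
  k3 = f(0.080000, 1.929234) = -3.759262
  k4 = f(0.160000, 1.618518) = -3.061533
  p ← 2.220000 + (0.16/6)·(k1 + 2k2 + 2k3 + k4) = 1.626213
t=0.160000, p=1.626213:
  k1 = f(0.160000, 1.626213) = -3.076846
  k2 = f(0.240000, 1.380066) = -2.508628
  k3 = f(0.240000, 1.425523) = -2.599088
  k4 = f(0.320000, 1.210359) = -2.094048
  p ← 1.626213 + (0.16/6)·(k1 + 2k2 + 2k3 + k4) = 1.215911
p(0.32) ≈ 1.2159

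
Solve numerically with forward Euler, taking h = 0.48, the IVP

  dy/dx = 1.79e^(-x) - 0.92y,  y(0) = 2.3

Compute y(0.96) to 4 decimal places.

Euler: y_{n+1} = y_n + h·f(x_n, y_n).
x=0.000000, y=2.300000: f=-0.326000 → y ← 2.300000 + 0.48·(-0.326000) = 2.143520
x=0.480000, y=2.143520: f=-0.864416 → y ← 2.143520 + 0.48·(-0.864416) = 1.728600
y(0.96) ≈ 1.7286

1.7286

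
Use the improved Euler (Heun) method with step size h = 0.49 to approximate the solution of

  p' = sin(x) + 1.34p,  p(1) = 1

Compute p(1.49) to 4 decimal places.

Heun: k1 = f(x_n, p_n); k2 = f(x_n + h, p_n + h·k1); p_{n+1} = p_n + (h/2)·(k1 + k2).
x=1.000000, p=1.000000:
  k1 = f(1.000000, 1.000000) = 2.181471
  k2 = f(1.490000, 2.068921) = 3.769092
  p ← 1.000000 + (0.49/2)·(2.181471 + 3.769092) = 2.457888
p(1.49) ≈ 2.4579

2.4579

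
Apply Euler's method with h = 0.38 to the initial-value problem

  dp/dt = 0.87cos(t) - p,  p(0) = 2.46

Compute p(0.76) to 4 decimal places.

Euler: p_{n+1} = p_n + h·f(t_n, p_n).
t=0.000000, p=2.460000: f=-1.590000 → p ← 2.460000 + 0.38·(-1.590000) = 1.855800
t=0.380000, p=1.855800: f=-1.047862 → p ← 1.855800 + 0.38·(-1.047862) = 1.457613
p(0.76) ≈ 1.4576

1.4576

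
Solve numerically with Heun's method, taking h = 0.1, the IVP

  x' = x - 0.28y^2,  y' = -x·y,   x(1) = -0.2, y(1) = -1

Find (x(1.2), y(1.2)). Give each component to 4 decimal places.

-0.3088, -1.0515

Heun on (x,y): k1 = f(t_n, state_n); k2 = f(t_n + h, state_n + h·k1); state_{n+1} = state_n + (h/2)·(k1 + k2).
1.000000: (-0.200000, -1.000000)
  k1 = (-0.480000, -0.200000)
  predictor → (-0.248000, -1.020000)
  k2 = (-0.539312, -0.252960)
  → (-0.250966, -1.022648)
1.100000: (-0.250966, -1.022648)
  k1 = (-0.543792, -0.256649)
  predictor → (-0.305345, -1.048313)
  k2 = (-0.613054, -0.320097)
  → (-0.308808, -1.051485)
(x(1.2), y(1.2)) ≈ (-0.3088, -1.0515)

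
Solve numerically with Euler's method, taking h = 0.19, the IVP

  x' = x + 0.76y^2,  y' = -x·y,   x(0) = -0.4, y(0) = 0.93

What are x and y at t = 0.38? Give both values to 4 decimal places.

-0.2732, 1.0674

Euler on (x,y): x_{n+1} = x_n + h·x', y_{n+1} = y_n + h·y'.
0.000000: (-0.400000, 0.930000); f=(0.257324, 0.372000) → (-0.351108, 1.000680)
0.190000: (-0.351108, 1.000680); f=(0.409926, 0.351347) → (-0.273223, 1.067436)
(x(0.38), y(0.38)) ≈ (-0.2732, 1.0674)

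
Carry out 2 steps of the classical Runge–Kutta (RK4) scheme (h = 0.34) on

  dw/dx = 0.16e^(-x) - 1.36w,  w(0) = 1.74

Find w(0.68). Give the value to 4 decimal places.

0.7393

RK4: k1 = f(x_n, w_n); k2 = f(x_n + h/2, w_n + (h/2)·k1); k3 = f(x_n + h/2, w_n + (h/2)·k2); k4 = f(x_n + h, w_n + h·k3); w_{n+1} = w_n + (h/6)·(k1 + 2k2 + 2k3 + k4).
x=0.000000, w=1.740000:
  k1 = f(0.000000, 1.740000) = -2.206400
  k2 = f(0.170000, 1.364912) = -1.721294
  k3 = f(0.170000, 1.447380) = -1.833450
  k4 = f(0.340000, 1.116627) = -1.404729
  w ← 1.740000 + (0.34/6)·(k1 + 2k2 + 2k3 + k4) = 1.132498
x=0.340000, w=1.132498:
  k1 = f(0.340000, 1.132498) = -1.426314
  k2 = f(0.510000, 0.890025) = -1.114355
  k3 = f(0.510000, 0.943058) = -1.186480
  k4 = f(0.680000, 0.729095) = -0.910511
  w ← 1.132498 + (0.34/6)·(k1 + 2k2 + 2k3 + k4) = 0.739317
w(0.68) ≈ 0.7393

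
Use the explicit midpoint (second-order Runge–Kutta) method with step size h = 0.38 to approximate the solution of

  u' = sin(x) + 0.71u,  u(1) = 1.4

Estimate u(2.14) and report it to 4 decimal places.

4.7609

Midpoint: k1 = f(x_n, u_n); k2 = f(x_n + h/2, u_n + (h/2)·k1); u_{n+1} = u_n + h·k2.
x=1.000000, u=1.400000:
  k1 = f(1.000000, 1.400000) = 1.835471
  k2 = f(1.190000, 1.748739) = 2.169974
  u ← 1.400000 + 0.38·2.169974 = 2.224590
x=1.380000, u=2.224590:
  k1 = f(1.380000, 2.224590) = 2.561313
  k2 = f(1.570000, 2.711239) = 2.924980
  u ← 2.224590 + 0.38·2.924980 = 3.336082
x=1.760000, u=3.336082:
  k1 = f(1.760000, 3.336082) = 3.350773
  k2 = f(1.950000, 3.972729) = 3.749597
  u ← 3.336082 + 0.38·3.749597 = 4.760929
u(2.14) ≈ 4.7609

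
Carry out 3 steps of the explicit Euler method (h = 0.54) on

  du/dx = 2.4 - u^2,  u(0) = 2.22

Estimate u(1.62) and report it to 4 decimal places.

1.3867

Euler: u_{n+1} = u_n + h·f(x_n, u_n).
x=0.000000, u=2.220000: f=-2.528400 → u ← 2.220000 + 0.54·(-2.528400) = 0.854664
x=0.540000, u=0.854664: f=1.669549 → u ← 0.854664 + 0.54·1.669549 = 1.756221
x=1.080000, u=1.756221: f=-0.684311 → u ← 1.756221 + 0.54·(-0.684311) = 1.386693
u(1.62) ≈ 1.3867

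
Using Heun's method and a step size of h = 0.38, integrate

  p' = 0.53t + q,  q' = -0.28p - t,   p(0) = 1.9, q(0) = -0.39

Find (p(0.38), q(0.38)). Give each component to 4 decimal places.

1.7517, -0.6565

Heun on (p,q): k1 = f(t_n, state_n); k2 = f(t_n + h, state_n + h·k1); state_{n+1} = state_n + (h/2)·(k1 + k2).
0.000000: (1.900000, -0.390000)
  k1 = (-0.390000, -0.532000)
  predictor → (1.751800, -0.592160)
  k2 = (-0.390760, -0.870504)
  → (1.751656, -0.656476)
(p(0.38), q(0.38)) ≈ (1.7517, -0.6565)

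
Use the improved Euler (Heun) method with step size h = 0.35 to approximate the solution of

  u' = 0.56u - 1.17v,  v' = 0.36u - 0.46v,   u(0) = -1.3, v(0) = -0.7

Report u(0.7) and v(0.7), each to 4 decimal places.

-1.1818, -0.7763

Heun on (u,v): k1 = f(x_n, state_n); k2 = f(x_n + h, state_n + h·k1); state_{n+1} = state_n + (h/2)·(k1 + k2).
0.000000: (-1.300000, -0.700000)
  k1 = (0.091000, -0.146000)
  predictor → (-1.268150, -0.751100)
  k2 = (0.168623, -0.111028)
  → (-1.254566, -0.744980)
0.350000: (-1.254566, -0.744980)
  k1 = (0.169070, -0.108953)
  predictor → (-1.195392, -0.783113)
  k2 = (0.246823, -0.070109)
  → (-1.181785, -0.776316)
(u(0.7), v(0.7)) ≈ (-1.1818, -0.7763)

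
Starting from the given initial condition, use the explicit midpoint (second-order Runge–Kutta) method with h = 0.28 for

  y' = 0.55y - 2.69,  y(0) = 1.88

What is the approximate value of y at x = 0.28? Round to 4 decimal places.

Midpoint: k1 = f(x_n, y_n); k2 = f(x_n + h/2, y_n + (h/2)·k1); y_{n+1} = y_n + h·k2.
x=0.000000, y=1.880000:
  k1 = f(0.000000, 1.880000) = -1.656000
  k2 = f(0.140000, 1.648160) = -1.783512
  y ← 1.880000 + 0.28·(-1.783512) = 1.380617
y(0.28) ≈ 1.3806

1.3806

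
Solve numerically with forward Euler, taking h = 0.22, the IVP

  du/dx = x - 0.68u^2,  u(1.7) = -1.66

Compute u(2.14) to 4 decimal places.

Euler: u_{n+1} = u_n + h·f(x_n, u_n).
x=1.700000, u=-1.660000: f=-0.173808 → u ← -1.660000 + 0.22·(-0.173808) = -1.698238
x=1.920000, u=-1.698238: f=-0.041128 → u ← -1.698238 + 0.22·(-0.041128) = -1.707286
u(2.14) ≈ -1.7073

-1.7073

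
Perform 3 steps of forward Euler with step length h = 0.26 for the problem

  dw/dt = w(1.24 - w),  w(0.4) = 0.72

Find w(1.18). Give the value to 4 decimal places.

Euler: w_{n+1} = w_n + h·f(t_n, w_n).
t=0.400000, w=0.720000: f=0.374400 → w ← 0.720000 + 0.26·0.374400 = 0.817344
t=0.660000, w=0.817344: f=0.345455 → w ← 0.817344 + 0.26·0.345455 = 0.907162
t=0.920000, w=0.907162: f=0.301938 → w ← 0.907162 + 0.26·0.301938 = 0.985666
w(1.18) ≈ 0.9857

0.9857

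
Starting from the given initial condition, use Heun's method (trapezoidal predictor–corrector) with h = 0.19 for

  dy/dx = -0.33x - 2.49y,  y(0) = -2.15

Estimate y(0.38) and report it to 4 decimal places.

-0.8962

Heun: k1 = f(x_n, y_n); k2 = f(x_n + h, y_n + h·k1); y_{n+1} = y_n + (h/2)·(k1 + k2).
x=0.000000, y=-2.150000:
  k1 = f(0.000000, -2.150000) = 5.353500
  k2 = f(0.190000, -1.132835) = 2.758059
  y ← -2.150000 + (0.19/2)·(5.353500 + 2.758059) = -1.379402
x=0.190000, y=-1.379402:
  k1 = f(0.190000, -1.379402) = 3.372011
  k2 = f(0.380000, -0.738720) = 1.714012
  y ← -1.379402 + (0.19/2)·(3.372011 + 1.714012) = -0.896230
y(0.38) ≈ -0.8962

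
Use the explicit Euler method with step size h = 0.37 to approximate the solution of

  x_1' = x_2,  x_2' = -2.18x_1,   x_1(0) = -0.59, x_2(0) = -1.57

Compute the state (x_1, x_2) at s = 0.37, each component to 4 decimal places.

-1.1709, -1.0941

Euler on (x_1,x_2): x_1_{n+1} = x_1_n + h·x_1', x_2_{n+1} = x_2_n + h·x_2'.
0.000000: (-0.590000, -1.570000); f=(-1.570000, 1.286200) → (-1.170900, -1.094106)
(x_1(0.37), x_2(0.37)) ≈ (-1.1709, -1.0941)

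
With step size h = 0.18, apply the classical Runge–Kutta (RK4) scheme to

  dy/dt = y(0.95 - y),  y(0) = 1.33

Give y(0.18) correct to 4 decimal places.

RK4: k1 = f(t_n, y_n); k2 = f(t_n + h/2, y_n + (h/2)·k1); k3 = f(t_n + h/2, y_n + (h/2)·k2); k4 = f(t_n + h, y_n + h·k3); y_{n+1} = y_n + (h/6)·(k1 + 2k2 + 2k3 + k4).
t=0.000000, y=1.330000:
  k1 = f(0.000000, 1.330000) = -0.505400
  k2 = f(0.090000, 1.284514) = -0.429688
  k3 = f(0.090000, 1.291328) = -0.440767
  k4 = f(0.180000, 1.250662) = -0.376027
  y ← 1.330000 + (0.18/6)·(k1 + 2k2 + 2k3 + k4) = 1.251330
y(0.18) ≈ 1.2513

1.2513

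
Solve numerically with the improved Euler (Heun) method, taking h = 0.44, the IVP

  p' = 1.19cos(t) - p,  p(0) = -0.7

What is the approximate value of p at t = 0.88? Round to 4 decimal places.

0.2493

Heun: k1 = f(t_n, p_n); k2 = f(t_n + h, p_n + h·k1); p_{n+1} = p_n + (h/2)·(k1 + k2).
t=0.000000, p=-0.700000:
  k1 = f(0.000000, -0.700000) = 1.890000
  k2 = f(0.440000, 0.131600) = 0.945054
  p ← -0.700000 + (0.44/2)·(1.890000 + 0.945054) = -0.076288
t=0.440000, p=-0.076288:
  k1 = f(0.440000, -0.076288) = 1.152942
  k2 = f(0.880000, 0.431007) = 0.327203
  p ← -0.076288 + (0.44/2)·(1.152942 + 0.327203) = 0.249344
p(0.88) ≈ 0.2493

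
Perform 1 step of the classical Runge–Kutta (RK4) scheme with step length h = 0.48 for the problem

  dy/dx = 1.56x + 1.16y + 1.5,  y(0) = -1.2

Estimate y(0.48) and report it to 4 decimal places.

RK4: k1 = f(x_n, y_n); k2 = f(x_n + h/2, y_n + (h/2)·k1); k3 = f(x_n + h/2, y_n + (h/2)·k2); k4 = f(x_n + h, y_n + h·k3); y_{n+1} = y_n + (h/6)·(k1 + 2k2 + 2k3 + k4).
x=0.000000, y=-1.200000:
  k1 = f(0.000000, -1.200000) = 0.108000
  k2 = f(0.240000, -1.174080) = 0.512467
  k3 = f(0.240000, -1.077008) = 0.625071
  k4 = f(0.480000, -0.899966) = 1.204839
  y ← -1.200000 + (0.48/6)·(k1 + 2k2 + 2k3 + k4) = -0.912967
y(0.48) ≈ -0.9130

-0.9130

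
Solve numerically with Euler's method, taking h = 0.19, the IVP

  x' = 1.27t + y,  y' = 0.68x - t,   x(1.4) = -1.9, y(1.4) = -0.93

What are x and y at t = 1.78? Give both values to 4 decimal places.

Euler on (x,y): x_{n+1} = x_n + h·x', y_{n+1} = y_n + h·y'.
1.400000: (-1.900000, -0.930000); f=(0.848000, -2.692000) → (-1.738880, -1.441480)
1.590000: (-1.738880, -1.441480); f=(0.577820, -2.772438) → (-1.629094, -1.968243)
(x(1.78), y(1.78)) ≈ (-1.6291, -1.9682)

-1.6291, -1.9682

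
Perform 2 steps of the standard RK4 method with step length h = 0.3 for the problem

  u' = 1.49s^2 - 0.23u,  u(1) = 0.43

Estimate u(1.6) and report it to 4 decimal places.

1.8259

RK4: k1 = f(s_n, u_n); k2 = f(s_n + h/2, u_n + (h/2)·k1); k3 = f(s_n + h/2, u_n + (h/2)·k2); k4 = f(s_n + h, u_n + h·k3); u_{n+1} = u_n + (h/6)·(k1 + 2k2 + 2k3 + k4).
s=1.000000, u=0.430000:
  k1 = f(1.000000, 0.430000) = 1.391100
  k2 = f(1.150000, 0.638665) = 1.823632
  k3 = f(1.150000, 0.703545) = 1.808710
  k4 = f(1.300000, 0.972613) = 2.294399
  u ← 0.430000 + (0.3/6)·(k1 + 2k2 + 2k3 + k4) = 0.977509
s=1.300000, u=0.977509:
  k1 = f(1.300000, 0.977509) = 2.293273
  k2 = f(1.450000, 1.321500) = 2.828780
  k3 = f(1.450000, 1.401826) = 2.810305
  k4 = f(1.600000, 1.820601) = 3.395662
  u ← 0.977509 + (0.3/6)·(k1 + 2k2 + 2k3 + k4) = 1.825864
u(1.6) ≈ 1.8259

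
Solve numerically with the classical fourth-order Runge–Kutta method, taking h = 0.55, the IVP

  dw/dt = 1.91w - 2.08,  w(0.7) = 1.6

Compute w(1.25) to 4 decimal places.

RK4: k1 = f(t_n, w_n); k2 = f(t_n + h/2, w_n + (h/2)·k1); k3 = f(t_n + h/2, w_n + (h/2)·k2); k4 = f(t_n + h, w_n + h·k3); w_{n+1} = w_n + (h/6)·(k1 + 2k2 + 2k3 + k4).
t=0.700000, w=1.600000:
  k1 = f(0.700000, 1.600000) = 0.976000
  k2 = f(0.975000, 1.868400) = 1.488644
  k3 = f(0.975000, 2.009377) = 1.757910
  k4 = f(1.250000, 2.566851) = 2.822685
  w ← 1.600000 + (0.55/6)·(k1 + 2k2 + 2k3 + k4) = 2.543414
w(1.25) ≈ 2.5434

2.5434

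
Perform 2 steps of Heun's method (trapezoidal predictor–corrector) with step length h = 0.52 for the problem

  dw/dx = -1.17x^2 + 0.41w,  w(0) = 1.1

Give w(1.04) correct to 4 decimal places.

Heun: k1 = f(x_n, w_n); k2 = f(x_n + h, w_n + h·k1); w_{n+1} = w_n + (h/2)·(k1 + k2).
x=0.000000, w=1.100000:
  k1 = f(0.000000, 1.100000) = 0.451000
  k2 = f(0.520000, 1.334520) = 0.230785
  w ← 1.100000 + (0.52/2)·(0.451000 + 0.230785) = 1.277264
x=0.520000, w=1.277264:
  k1 = f(0.520000, 1.277264) = 0.207310
  k2 = f(1.040000, 1.385066) = -0.697595
  w ← 1.277264 + (0.52/2)·(0.207310 + (-0.697595)) = 1.149790
w(1.04) ≈ 1.1498

1.1498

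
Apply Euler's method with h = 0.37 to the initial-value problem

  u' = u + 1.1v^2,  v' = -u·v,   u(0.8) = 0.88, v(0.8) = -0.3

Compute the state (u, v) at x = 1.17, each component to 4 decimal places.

1.2422, -0.2023

Euler on (u,v): u_{n+1} = u_n + h·u', v_{n+1} = v_n + h·v'.
0.800000: (0.880000, -0.300000); f=(0.979000, 0.264000) → (1.242230, -0.202320)
(u(1.17), v(1.17)) ≈ (1.2422, -0.2023)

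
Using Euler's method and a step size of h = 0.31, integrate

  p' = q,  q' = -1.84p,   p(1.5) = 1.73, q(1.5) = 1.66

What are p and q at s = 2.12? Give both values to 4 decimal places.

Euler on (p,q): p_{n+1} = p_n + h·p', q_{n+1} = q_n + h·q'.
1.500000: (1.730000, 1.660000); f=(1.660000, -3.183200) → (2.244600, 0.673208)
1.810000: (2.244600, 0.673208); f=(0.673208, -4.130064) → (2.453294, -0.607112)
(p(2.12), q(2.12)) ≈ (2.4533, -0.6071)

2.4533, -0.6071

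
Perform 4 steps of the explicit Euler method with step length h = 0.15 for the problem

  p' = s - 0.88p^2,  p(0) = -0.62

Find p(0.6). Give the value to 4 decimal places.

Euler: p_{n+1} = p_n + h·f(s_n, p_n).
s=0.000000, p=-0.620000: f=-0.338272 → p ← -0.620000 + 0.15·(-0.338272) = -0.670741
s=0.150000, p=-0.670741: f=-0.245906 → p ← -0.670741 + 0.15·(-0.245906) = -0.707627
s=0.300000, p=-0.707627: f=-0.140647 → p ← -0.707627 + 0.15·(-0.140647) = -0.728724
s=0.450000, p=-0.728724: f=-0.017314 → p ← -0.728724 + 0.15·(-0.017314) = -0.731321
p(0.6) ≈ -0.7313

-0.7313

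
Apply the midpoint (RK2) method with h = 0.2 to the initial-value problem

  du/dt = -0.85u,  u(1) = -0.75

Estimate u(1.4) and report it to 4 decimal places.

-0.5348

Midpoint: k1 = f(t_n, u_n); k2 = f(t_n + h/2, u_n + (h/2)·k1); u_{n+1} = u_n + h·k2.
t=1.000000, u=-0.750000:
  k1 = f(1.000000, -0.750000) = 0.637500
  k2 = f(1.100000, -0.686250) = 0.583313
  u ← -0.750000 + 0.2·0.583313 = -0.633337
t=1.200000, u=-0.633337:
  k1 = f(1.200000, -0.633337) = 0.538337
  k2 = f(1.300000, -0.579504) = 0.492578
  u ← -0.633337 + 0.2·0.492578 = -0.534822
u(1.4) ≈ -0.5348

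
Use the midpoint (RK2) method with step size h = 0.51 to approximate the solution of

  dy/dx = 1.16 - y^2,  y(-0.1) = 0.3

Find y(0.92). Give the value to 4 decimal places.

0.9152

Midpoint: k1 = f(x_n, y_n); k2 = f(x_n + h/2, y_n + (h/2)·k1); y_{n+1} = y_n + h·k2.
x=-0.100000, y=0.300000:
  k1 = f(-0.100000, 0.300000) = 1.070000
  k2 = f(0.155000, 0.572850) = 0.831843
  y ← 0.300000 + 0.51·0.831843 = 0.724240
x=0.410000, y=0.724240:
  k1 = f(0.410000, 0.724240) = 0.635477
  k2 = f(0.665000, 0.886286) = 0.374496
  y ← 0.724240 + 0.51·0.374496 = 0.915233
y(0.92) ≈ 0.9152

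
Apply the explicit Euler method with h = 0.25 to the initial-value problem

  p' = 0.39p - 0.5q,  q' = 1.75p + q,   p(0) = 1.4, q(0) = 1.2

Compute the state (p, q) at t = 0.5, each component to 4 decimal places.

Euler on (p,q): p_{n+1} = p_n + h·p', q_{n+1} = q_n + h·q'.
0.000000: (1.400000, 1.200000); f=(-0.054000, 3.650000) → (1.386500, 2.112500)
0.250000: (1.386500, 2.112500); f=(-0.515515, 4.538875) → (1.257621, 3.247219)
(p(0.5), q(0.5)) ≈ (1.2576, 3.2472)

1.2576, 3.2472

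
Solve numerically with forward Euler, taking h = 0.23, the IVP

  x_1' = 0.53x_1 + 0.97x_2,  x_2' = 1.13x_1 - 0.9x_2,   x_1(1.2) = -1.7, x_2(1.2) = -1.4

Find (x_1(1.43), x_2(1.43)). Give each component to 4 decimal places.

-2.2196, -1.5520

Euler on (x_1,x_2): x_1_{n+1} = x_1_n + h·x_1', x_2_{n+1} = x_2_n + h·x_2'.
1.200000: (-1.700000, -1.400000); f=(-2.259000, -0.661000) → (-2.219570, -1.552030)
(x_1(1.43), x_2(1.43)) ≈ (-2.2196, -1.5520)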